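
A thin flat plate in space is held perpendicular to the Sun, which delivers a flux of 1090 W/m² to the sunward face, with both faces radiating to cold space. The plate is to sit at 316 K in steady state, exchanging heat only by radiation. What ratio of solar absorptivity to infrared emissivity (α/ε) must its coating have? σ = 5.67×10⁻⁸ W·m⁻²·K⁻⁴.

Balance: αS·A = εσ·2A·T⁴ ⇒ α/ε = 2σT⁴/S.
α/ε = 2·5.67×10⁻⁸·(316)⁴/1090 = 2·5.67×10⁻⁸·9.971×10⁹/1090.

α/ε ≈ 1.04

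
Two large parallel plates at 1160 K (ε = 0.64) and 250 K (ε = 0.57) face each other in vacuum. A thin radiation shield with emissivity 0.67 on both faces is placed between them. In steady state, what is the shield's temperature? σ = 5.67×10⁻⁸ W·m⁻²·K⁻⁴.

In steady state the net flux on the hot side equals that on the cold side.
σ(T₁⁴−T_s⁴)/D₁ = σ(T_s⁴−T₂⁴)/D₂, with D₁ = 1/ε₁+1/ε_s−1 = 2.055, D₂ = 1/ε_s+1/ε₂−1 = 2.247.
Solve for T_s⁴: T_s⁴ = (D₂·T₁⁴ + D₁·T₂⁴)/(D₁+D₂) = 9.476×10¹¹ K⁴.

T_s ≈ 987 K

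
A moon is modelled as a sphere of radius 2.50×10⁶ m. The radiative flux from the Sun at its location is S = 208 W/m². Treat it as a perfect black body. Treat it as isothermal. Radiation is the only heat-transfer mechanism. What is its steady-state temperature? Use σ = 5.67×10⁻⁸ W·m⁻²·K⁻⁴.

At equilibrium, absorbed power = emitted power.
Absorbing cross-section = πr² = 1.963×10¹³ m²; emitting surface = 4πr² = 7.854×10¹³ m² (ratio 4).
S·A_cross = εσ·A_surf·T⁴  ⇒  T⁴ = S/(4σ).
T⁴ = 1.00·208/(4·5.67×10⁻⁸) = 9.171×10⁸ K⁴.
T = (9.171×10⁸)^(1/4).

T ≈ 174 K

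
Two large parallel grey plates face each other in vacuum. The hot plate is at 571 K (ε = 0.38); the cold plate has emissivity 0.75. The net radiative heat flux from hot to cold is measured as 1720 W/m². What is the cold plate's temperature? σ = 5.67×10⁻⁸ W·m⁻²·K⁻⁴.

T₂ ≈ 358 K

q = σ(T₁⁴ − T₂⁴)/(1/ε₁ + 1/ε₂ − 1); denominator = 2.965.
T₂⁴ = T₁⁴ − q·(1/ε₁+1/ε₂−1)/σ = 1.063×10¹¹ − 1720·2.965/5.67×10⁻⁸
    = 1.636×10¹⁰ K⁴.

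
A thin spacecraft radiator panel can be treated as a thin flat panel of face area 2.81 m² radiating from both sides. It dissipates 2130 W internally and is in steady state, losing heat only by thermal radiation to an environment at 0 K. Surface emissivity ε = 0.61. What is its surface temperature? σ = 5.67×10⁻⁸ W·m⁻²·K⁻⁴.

Steady state: internal power = radiated power, P = εσA T⁴.
Radiating area A = 2·2.81 = 5.620 m².
T⁴ = P/(εσA) = 2130/(0.61·5.67×10⁻⁸·5.620) = 1.096×10¹⁰ K⁴.
T = (1.096×10¹⁰)^(1/4).

T ≈ 324 K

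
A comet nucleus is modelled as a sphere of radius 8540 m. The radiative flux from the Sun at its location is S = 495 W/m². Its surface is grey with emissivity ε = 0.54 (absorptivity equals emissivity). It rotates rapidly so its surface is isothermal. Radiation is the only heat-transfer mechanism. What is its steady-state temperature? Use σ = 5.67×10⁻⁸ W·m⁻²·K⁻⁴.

T ≈ 216 K

At equilibrium, absorbed power = emitted power.
Absorbing cross-section = πr² = 2.291×10⁸ m²; emitting surface = 4πr² = 9.165×10⁸ m² (ratio 4).
εS·A_cross = εσ·A_surf·T⁴  ⇒  T⁴ = S/(4σ)   (ε cancels).
T⁴ = 495/(4·5.67×10⁻⁸) = 2.183×10⁹ K⁴.
T = (2.183×10⁹)^(1/4).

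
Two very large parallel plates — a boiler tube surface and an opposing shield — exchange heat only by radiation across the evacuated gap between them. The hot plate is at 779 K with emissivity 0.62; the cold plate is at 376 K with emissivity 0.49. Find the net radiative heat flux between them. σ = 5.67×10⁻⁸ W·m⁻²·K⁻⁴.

q ≈ 7440 W/m²

For two infinite grey parallel plates, q = σ(T₁⁴ − T₂⁴)/(1/ε₁ + 1/ε₂ − 1).
T₁⁴ − T₂⁴ = 3.683×10¹¹ − 1.999×10¹⁰ = 3.483×10¹¹ K⁴.
1/ε₁ + 1/ε₂ − 1 = 1.613 + 2.041 − 1 = 2.654.
q = 5.67×10⁻⁸ × 3.483×10¹¹ / 2.654.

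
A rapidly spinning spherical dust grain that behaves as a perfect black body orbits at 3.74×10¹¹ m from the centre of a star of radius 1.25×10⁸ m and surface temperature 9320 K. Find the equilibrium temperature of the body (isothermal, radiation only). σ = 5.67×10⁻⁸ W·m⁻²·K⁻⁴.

The star's surface emits σT_*⁴; at distance d the flux is S = σT_*⁴(R_*/d)².
S = 5.67×10⁻⁸·(9320)⁴·(1.25×10⁸/3.74×10¹¹)² = 47.79 W/m².
For an isothermal sphere T⁴ = (1−a)S/(4σ) = 2.107×10⁸ K⁴.

T ≈ 120 K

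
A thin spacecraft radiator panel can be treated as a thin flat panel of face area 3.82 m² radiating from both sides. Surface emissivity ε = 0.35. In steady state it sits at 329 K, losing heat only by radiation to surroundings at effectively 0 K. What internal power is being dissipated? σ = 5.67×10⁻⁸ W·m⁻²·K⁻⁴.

Steady state: P = εσA T⁴.
A = 2·3.82 = 7.640 m²; T⁴ = (329)⁴ = 1.172×10¹⁰ K⁴.
P = 0.35 × 5.67×10⁻⁸ × 7.640 × 1.172×10¹⁰.

P ≈ 1780 W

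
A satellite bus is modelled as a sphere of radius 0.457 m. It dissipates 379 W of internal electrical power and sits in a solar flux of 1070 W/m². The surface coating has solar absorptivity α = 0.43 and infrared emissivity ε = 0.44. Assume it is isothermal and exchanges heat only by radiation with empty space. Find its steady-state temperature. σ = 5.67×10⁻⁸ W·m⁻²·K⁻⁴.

At steady state, absorbed solar power + internal power = radiated power.
Absorbed: α·S·A_cross = 0.43·1070·0.6561 = 301.9 W (cross-section πr²).
Total input = 301.9 + 379 = 680.9 W.
Radiated: εσ·A_surf·T⁴ with A_surf = 4πr² = 2.624 m².
T⁴ = 680.9/(0.44·5.67×10⁻⁸·2.624) = 1.040×10¹⁰ K⁴.

T ≈ 319 K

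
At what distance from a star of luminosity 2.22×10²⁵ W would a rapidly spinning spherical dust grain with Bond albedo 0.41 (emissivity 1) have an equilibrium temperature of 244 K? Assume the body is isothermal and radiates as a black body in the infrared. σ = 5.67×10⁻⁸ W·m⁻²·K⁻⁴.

For an isothermal black-emitting sphere, (1−a)S·πr² = σ·4πr²·T⁴ ⇒ S = 4σT⁴/(1−a).
S = 4·5.67×10⁻⁸·(244)⁴/0.590 = 1363 W/m².
Flux falls as S = L/(4πd²), so d = √(L/(4πS)) = √(2.22×10²⁵/(4π·1363)).

d ≈ 3.60×10¹⁰ m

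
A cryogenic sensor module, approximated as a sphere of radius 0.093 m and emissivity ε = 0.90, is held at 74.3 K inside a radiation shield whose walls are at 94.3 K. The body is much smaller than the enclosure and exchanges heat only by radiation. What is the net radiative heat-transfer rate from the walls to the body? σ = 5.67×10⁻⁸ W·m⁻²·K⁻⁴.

For a small grey body in a large enclosure: P_net = εσA(T_body⁴ − T_wall⁴).
A = 4πr² = 0.1087 m²; T_body⁴ − T_wall⁴ = 3.048×10⁷ − 7.908×10⁷ = -4.860×10⁷ K⁴.
|P_net| = 0.90·5.67×10⁻⁸·0.1087·4.860×10⁷.

P_net ≈ 0.270 W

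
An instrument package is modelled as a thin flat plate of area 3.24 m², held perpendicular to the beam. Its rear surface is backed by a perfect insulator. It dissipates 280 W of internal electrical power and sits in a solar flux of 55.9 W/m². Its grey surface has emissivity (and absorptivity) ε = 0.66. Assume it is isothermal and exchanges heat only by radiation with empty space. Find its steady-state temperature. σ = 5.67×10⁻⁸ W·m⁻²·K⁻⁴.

T ≈ 240 K

At steady state, absorbed solar power + internal power = radiated power.
Absorbed: α·S·A_cross = 0.66·55.9·3.240 = 119.5 W (cross-section A).
Total input = 119.5 + 280 = 399.5 W.
Radiated: εσ·A_surf·T⁴ with A_surf = A = 3.240 m².
T⁴ = 399.5/(0.66·5.67×10⁻⁸·3.240) = 3.295×10⁹ K⁴.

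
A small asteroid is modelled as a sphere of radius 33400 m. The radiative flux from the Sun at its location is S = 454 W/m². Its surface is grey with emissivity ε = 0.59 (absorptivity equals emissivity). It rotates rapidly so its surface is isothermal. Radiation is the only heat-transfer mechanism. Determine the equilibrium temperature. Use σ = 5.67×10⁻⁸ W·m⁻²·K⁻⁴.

T ≈ 212 K

At equilibrium, absorbed power = emitted power.
Absorbing cross-section = πr² = 3.505×10⁹ m²; emitting surface = 4πr² = 1.402×10¹⁰ m² (ratio 4).
εS·A_cross = εσ·A_surf·T⁴  ⇒  T⁴ = S/(4σ)   (ε cancels).
T⁴ = 454/(4·5.67×10⁻⁸) = 2.002×10⁹ K⁴.
T = (2.002×10⁹)^(1/4).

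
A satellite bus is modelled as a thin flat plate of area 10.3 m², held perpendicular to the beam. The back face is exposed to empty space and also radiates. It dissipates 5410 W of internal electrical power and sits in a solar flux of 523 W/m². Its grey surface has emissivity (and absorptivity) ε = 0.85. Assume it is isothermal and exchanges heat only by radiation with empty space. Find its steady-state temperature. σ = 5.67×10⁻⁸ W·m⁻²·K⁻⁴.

T ≈ 317 K

At steady state, absorbed solar power + internal power = radiated power.
Absorbed: α·S·A_cross = 0.85·523·10.30 = 4579 W (cross-section A).
Total input = 4579 + 5410 = 9989 W.
Radiated: εσ·A_surf·T⁴ with A_surf = 2A = 20.60 m².
T⁴ = 9989/(0.85·5.67×10⁻⁸·20.60) = 1.006×10¹⁰ K⁴.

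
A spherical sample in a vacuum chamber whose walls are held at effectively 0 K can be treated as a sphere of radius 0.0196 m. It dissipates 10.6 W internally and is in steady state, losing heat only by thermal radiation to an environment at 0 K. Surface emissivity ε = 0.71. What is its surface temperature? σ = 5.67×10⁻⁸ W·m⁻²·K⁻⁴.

Steady state: internal power = radiated power, P = εσA T⁴.
Radiating area A = 4πr² = 0.004827 m².
T⁴ = P/(εσA) = 10.6/(0.71·5.67×10⁻⁸·0.004827) = 5.454×10¹⁰ K⁴.
T = (5.454×10¹⁰)^(1/4).

T ≈ 483 K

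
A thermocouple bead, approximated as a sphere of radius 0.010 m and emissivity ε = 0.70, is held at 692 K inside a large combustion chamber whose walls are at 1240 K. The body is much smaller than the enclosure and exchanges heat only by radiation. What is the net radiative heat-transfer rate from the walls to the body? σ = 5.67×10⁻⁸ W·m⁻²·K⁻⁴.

P_net ≈ 106 W

For a small grey body in a large enclosure: P_net = εσA(T_body⁴ − T_wall⁴).
A = 4πr² = 0.001257 m²; T_body⁴ − T_wall⁴ = 2.293×10¹¹ − 2.364×10¹² = -2.135×10¹² K⁴.
|P_net| = 0.70·5.67×10⁻⁸·0.001257·2.135×10¹².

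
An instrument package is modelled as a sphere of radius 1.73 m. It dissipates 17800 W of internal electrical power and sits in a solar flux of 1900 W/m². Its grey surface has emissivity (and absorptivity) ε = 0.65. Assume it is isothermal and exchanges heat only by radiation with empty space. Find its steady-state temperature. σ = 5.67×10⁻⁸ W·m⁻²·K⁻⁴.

T ≈ 382 K

At steady state, absorbed solar power + internal power = radiated power.
Absorbed: α·S·A_cross = 0.65·1900·9.402 = 11610 W (cross-section πr²).
Total input = 11610 + 17800 = 29410 W.
Radiated: εσ·A_surf·T⁴ with A_surf = 4πr² = 37.61 m².
T⁴ = 29410/(0.65·5.67×10⁻⁸·37.61) = 2.122×10¹⁰ K⁴.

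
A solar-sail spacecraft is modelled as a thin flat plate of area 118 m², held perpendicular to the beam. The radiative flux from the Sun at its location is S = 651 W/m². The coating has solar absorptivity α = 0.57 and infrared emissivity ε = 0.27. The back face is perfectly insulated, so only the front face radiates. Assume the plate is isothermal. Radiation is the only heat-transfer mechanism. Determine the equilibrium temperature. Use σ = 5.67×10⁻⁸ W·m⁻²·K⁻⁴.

T ≈ 395 K

At equilibrium, absorbed power = emitted power.
Absorbing cross-section = A = 118.0 m²; emitting surface = A = 118.0 m² (ratio 1).
αS·A_cross = εσ·A_surf·T⁴  ⇒  T⁴ = αS/(ε·1σ).
T⁴ = 0.570·651/(0.27·1·5.67×10⁻⁸) = 2.424×10¹⁰ K⁴.
T = (2.424×10¹⁰)^(1/4).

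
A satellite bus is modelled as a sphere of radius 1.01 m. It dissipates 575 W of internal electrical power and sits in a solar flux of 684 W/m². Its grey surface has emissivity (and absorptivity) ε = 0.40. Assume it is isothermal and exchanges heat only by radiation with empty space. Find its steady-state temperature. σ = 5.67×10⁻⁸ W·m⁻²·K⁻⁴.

At steady state, absorbed solar power + internal power = radiated power.
Absorbed: α·S·A_cross = 0.40·684·3.205 = 876.8 W (cross-section πr²).
Total input = 876.8 + 575 = 1452 W.
Radiated: εσ·A_surf·T⁴ with A_surf = 4πr² = 12.82 m².
T⁴ = 1452/(0.40·5.67×10⁻⁸·12.82) = 4.994×10⁹ K⁴.

T ≈ 266 K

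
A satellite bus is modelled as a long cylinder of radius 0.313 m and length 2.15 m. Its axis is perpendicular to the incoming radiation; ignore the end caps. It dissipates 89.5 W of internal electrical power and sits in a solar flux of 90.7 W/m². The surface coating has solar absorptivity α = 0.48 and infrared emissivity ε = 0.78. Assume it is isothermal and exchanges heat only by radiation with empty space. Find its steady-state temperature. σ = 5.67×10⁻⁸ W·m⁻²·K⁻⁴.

At steady state, absorbed solar power + internal power = radiated power.
Absorbed: α·S·A_cross = 0.48·90.7·1.346 = 58.60 W (cross-section 2rL).
Total input = 58.60 + 89.5 = 148.1 W.
Radiated: εσ·A_surf·T⁴ with A_surf = 2πrL = 4.228 m².
T⁴ = 148.1/(0.78·5.67×10⁻⁸·4.228) = 7.920×10⁸ K⁴.

T ≈ 168 K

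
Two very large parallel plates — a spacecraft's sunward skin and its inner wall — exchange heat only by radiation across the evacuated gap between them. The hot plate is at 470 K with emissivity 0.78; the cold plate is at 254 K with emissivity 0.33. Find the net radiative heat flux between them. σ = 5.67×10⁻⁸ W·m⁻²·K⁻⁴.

q ≈ 764 W/m²

For two infinite grey parallel plates, q = σ(T₁⁴ − T₂⁴)/(1/ε₁ + 1/ε₂ − 1).
T₁⁴ − T₂⁴ = 4.880×10¹⁰ − 4.162×10⁹ = 4.463×10¹⁰ K⁴.
1/ε₁ + 1/ε₂ − 1 = 1.282 + 3.030 − 1 = 3.312.
q = 5.67×10⁻⁸ × 4.463×10¹⁰ / 3.312.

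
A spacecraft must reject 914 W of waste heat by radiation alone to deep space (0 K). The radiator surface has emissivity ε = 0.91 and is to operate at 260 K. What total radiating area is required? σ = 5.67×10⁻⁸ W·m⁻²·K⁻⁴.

P = εσA T⁴ ⇒ A = P/(εσT⁴).
T⁴ = 4.570×10⁹ K⁴.
A = 914/(0.91 × 5.67×10⁻⁸ × 4.570×10⁹).

A ≈ 3.88 m²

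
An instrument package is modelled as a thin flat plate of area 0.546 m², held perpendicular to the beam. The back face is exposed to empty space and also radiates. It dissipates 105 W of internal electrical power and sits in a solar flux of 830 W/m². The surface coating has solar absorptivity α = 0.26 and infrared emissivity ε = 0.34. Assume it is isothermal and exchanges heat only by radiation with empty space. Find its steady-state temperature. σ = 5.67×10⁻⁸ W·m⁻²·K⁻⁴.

At steady state, absorbed solar power + internal power = radiated power.
Absorbed: α·S·A_cross = 0.26·830·0.5460 = 117.8 W (cross-section A).
Total input = 117.8 + 105 = 222.8 W.
Radiated: εσ·A_surf·T⁴ with A_surf = 2A = 1.092 m².
T⁴ = 222.8/(0.34·5.67×10⁻⁸·1.092) = 1.058×10¹⁰ K⁴.

T ≈ 321 K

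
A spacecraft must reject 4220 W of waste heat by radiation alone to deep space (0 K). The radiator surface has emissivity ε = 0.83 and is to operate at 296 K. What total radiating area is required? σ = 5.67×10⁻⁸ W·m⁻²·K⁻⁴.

A ≈ 11.7 m²

P = εσA T⁴ ⇒ A = P/(εσT⁴).
T⁴ = 7.677×10⁹ K⁴.
A = 4220/(0.83 × 5.67×10⁻⁸ × 7.677×10⁹).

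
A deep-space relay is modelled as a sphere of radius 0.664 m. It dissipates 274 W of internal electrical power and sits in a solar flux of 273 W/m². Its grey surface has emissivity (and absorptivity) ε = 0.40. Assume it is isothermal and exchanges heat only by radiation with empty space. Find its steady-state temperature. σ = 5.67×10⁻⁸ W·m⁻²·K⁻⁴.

T ≈ 241 K

At steady state, absorbed solar power + internal power = radiated power.
Absorbed: α·S·A_cross = 0.40·273·1.385 = 151.3 W (cross-section πr²).
Total input = 151.3 + 274 = 425.3 W.
Radiated: εσ·A_surf·T⁴ with A_surf = 4πr² = 5.540 m².
T⁴ = 425.3/(0.40·5.67×10⁻⁸·5.540) = 3.384×10⁹ K⁴.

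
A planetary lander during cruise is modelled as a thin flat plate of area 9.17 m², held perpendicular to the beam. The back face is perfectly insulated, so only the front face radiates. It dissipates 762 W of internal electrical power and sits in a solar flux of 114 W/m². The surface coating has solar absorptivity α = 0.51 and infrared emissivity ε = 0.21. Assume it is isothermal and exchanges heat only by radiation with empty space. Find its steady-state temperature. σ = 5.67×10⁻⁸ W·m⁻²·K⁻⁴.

T ≈ 330 K

At steady state, absorbed solar power + internal power = radiated power.
Absorbed: α·S·A_cross = 0.51·114·9.170 = 533.1 W (cross-section A).
Total input = 533.1 + 762 = 1295 W.
Radiated: εσ·A_surf·T⁴ with A_surf = A = 9.170 m².
T⁴ = 1295/(0.21·5.67×10⁻⁸·9.170) = 1.186×10¹⁰ K⁴.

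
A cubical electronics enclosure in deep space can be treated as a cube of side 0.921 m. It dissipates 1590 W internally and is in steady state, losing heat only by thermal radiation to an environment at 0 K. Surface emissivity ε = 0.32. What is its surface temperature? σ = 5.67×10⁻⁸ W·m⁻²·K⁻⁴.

T ≈ 362 K

Steady state: internal power = radiated power, P = εσA T⁴.
Radiating area A = 6L² = 5.089 m².
T⁴ = P/(εσA) = 1590/(0.32·5.67×10⁻⁸·5.089) = 1.722×10¹⁰ K⁴.
T = (1.722×10¹⁰)^(1/4).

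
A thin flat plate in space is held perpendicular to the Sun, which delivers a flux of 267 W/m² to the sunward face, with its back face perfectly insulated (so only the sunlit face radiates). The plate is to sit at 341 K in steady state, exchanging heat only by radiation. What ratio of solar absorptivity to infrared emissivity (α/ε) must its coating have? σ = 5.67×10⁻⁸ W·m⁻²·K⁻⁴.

Balance: αS·A = εσ·1A·T⁴ ⇒ α/ε = σT⁴/S.
α/ε = 5.67×10⁻⁸·(341)⁴/267 = 5.67×10⁻⁸·1.352×10¹⁰/267.

α/ε ≈ 2.87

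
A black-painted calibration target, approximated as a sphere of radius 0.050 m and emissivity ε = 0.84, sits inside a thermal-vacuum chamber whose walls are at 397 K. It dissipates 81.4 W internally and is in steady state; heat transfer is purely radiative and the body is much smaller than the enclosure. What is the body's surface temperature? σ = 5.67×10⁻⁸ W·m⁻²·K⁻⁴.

For a small grey body in a large enclosure, net radiated power = εσA(T⁴ − T_w⁴).
Steady state: P = εσA(T⁴ − T_w⁴) with A = 4πr² = 0.03142 m².
T⁴ = P/(εσA) + T_w⁴ = 81.4/(0.84·5.67×10⁻⁸·0.03142) + (397)⁴
    = 5.440×10¹⁰ + 2.484×10¹⁰ = 7.924×10¹⁰ K⁴.

T ≈ 531 K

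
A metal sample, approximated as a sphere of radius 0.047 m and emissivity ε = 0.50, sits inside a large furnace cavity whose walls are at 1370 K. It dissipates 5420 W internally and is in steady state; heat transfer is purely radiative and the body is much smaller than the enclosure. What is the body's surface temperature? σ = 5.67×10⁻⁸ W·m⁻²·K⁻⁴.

T ≈ 1800 K

For a small grey body in a large enclosure, net radiated power = εσA(T⁴ − T_w⁴).
Steady state: P = εσA(T⁴ − T_w⁴) with A = 4πr² = 0.02776 m².
T⁴ = P/(εσA) + T_w⁴ = 5420/(0.50·5.67×10⁻⁸·0.02776) + (1370)⁴
    = 6.887×10¹² + 3.523×10¹² = 1.041×10¹³ K⁴.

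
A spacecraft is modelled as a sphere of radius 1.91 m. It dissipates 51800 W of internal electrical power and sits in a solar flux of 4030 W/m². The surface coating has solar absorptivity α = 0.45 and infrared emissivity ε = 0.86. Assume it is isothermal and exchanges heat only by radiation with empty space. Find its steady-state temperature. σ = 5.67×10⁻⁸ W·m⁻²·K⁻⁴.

At steady state, absorbed solar power + internal power = radiated power.
Absorbed: α·S·A_cross = 0.45·4030·11.46 = 20780 W (cross-section πr²).
Total input = 20780 + 51800 = 72580 W.
Radiated: εσ·A_surf·T⁴ with A_surf = 4πr² = 45.84 m².
T⁴ = 72580/(0.86·5.67×10⁻⁸·45.84) = 3.247×10¹⁰ K⁴.

T ≈ 424 K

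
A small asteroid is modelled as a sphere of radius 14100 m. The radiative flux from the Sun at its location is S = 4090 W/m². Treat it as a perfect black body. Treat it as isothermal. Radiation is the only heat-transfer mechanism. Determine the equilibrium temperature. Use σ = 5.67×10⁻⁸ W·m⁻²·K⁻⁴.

At equilibrium, absorbed power = emitted power.
Absorbing cross-section = πr² = 6.246×10⁸ m²; emitting surface = 4πr² = 2.498×10⁹ m² (ratio 4).
S·A_cross = εσ·A_surf·T⁴  ⇒  T⁴ = S/(4σ).
T⁴ = 1.00·4090/(4·5.67×10⁻⁸) = 1.803×10¹⁰ K⁴.
T = (1.803×10¹⁰)^(1/4).

T ≈ 366 K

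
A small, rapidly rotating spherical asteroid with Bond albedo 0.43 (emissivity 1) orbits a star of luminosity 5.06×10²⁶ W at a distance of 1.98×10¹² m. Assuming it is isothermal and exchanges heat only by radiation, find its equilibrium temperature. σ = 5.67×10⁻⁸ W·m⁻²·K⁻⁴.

T ≈ 71.3 K

First find the stellar flux at distance d: S = L/(4πd²) = 5.06×10²⁶/(4π·(1.98×10¹²)²) = 10.27 W/m².
For an isothermal sphere, absorbed (1−a)S·πr² = emitted σ·4πr²·T⁴, so T⁴ = (1−a)S/(4σ).
T⁴ = 0.570·10.27/(4·5.67×10⁻⁸) = 2.581×10⁷ K⁴.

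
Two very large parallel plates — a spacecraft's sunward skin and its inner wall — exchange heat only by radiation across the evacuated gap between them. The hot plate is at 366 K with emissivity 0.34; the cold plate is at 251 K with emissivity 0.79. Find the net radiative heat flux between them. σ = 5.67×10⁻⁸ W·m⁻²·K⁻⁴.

For two infinite grey parallel plates, q = σ(T₁⁴ − T₂⁴)/(1/ε₁ + 1/ε₂ − 1).
T₁⁴ − T₂⁴ = 1.794×10¹⁰ − 3.969×10⁹ = 1.398×10¹⁰ K⁴.
1/ε₁ + 1/ε₂ − 1 = 2.941 + 1.266 − 1 = 3.207.
q = 5.67×10⁻⁸ × 1.398×10¹⁰ / 3.207.

q ≈ 247 W/m²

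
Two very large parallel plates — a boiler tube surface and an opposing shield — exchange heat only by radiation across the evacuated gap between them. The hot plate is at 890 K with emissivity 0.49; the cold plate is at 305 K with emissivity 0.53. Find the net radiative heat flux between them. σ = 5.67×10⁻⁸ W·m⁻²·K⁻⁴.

For two infinite grey parallel plates, q = σ(T₁⁴ − T₂⁴)/(1/ε₁ + 1/ε₂ − 1).
T₁⁴ − T₂⁴ = 6.274×10¹¹ − 8.654×10⁹ = 6.188×10¹¹ K⁴.
1/ε₁ + 1/ε₂ − 1 = 2.041 + 1.887 − 1 = 2.928.
q = 5.67×10⁻⁸ × 6.188×10¹¹ / 2.928.

q ≈ 12000 W/m²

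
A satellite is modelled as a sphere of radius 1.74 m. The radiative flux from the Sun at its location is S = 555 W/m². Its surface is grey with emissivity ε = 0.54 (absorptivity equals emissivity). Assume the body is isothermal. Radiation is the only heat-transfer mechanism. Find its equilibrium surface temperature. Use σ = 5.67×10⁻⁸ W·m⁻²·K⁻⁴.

T ≈ 222 K

At equilibrium, absorbed power = emitted power.
Absorbing cross-section = πr² = 9.511 m²; emitting surface = 4πr² = 38.05 m² (ratio 4).
εS·A_cross = εσ·A_surf·T⁴  ⇒  T⁴ = S/(4σ)   (ε cancels).
T⁴ = 555/(4·5.67×10⁻⁸) = 2.447×10⁹ K⁴.
T = (2.447×10⁹)^(1/4).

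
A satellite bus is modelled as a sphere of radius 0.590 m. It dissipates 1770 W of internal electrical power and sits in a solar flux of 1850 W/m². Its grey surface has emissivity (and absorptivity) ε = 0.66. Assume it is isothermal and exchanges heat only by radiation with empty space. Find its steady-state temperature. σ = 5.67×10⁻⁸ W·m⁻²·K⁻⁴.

At steady state, absorbed solar power + internal power = radiated power.
Absorbed: α·S·A_cross = 0.66·1850·1.094 = 1335 W (cross-section πr²).
Total input = 1335 + 1770 = 3105 W.
Radiated: εσ·A_surf·T⁴ with A_surf = 4πr² = 4.374 m².
T⁴ = 3105/(0.66·5.67×10⁻⁸·4.374) = 1.897×10¹⁰ K⁴.

T ≈ 371 K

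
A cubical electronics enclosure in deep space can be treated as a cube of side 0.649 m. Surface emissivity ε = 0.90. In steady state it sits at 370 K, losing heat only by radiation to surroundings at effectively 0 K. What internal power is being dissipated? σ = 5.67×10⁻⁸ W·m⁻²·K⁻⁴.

P ≈ 2420 W

Steady state: P = εσA T⁴.
A = 6L² = 2.527 m²; T⁴ = (370)⁴ = 1.874×10¹⁰ K⁴.
P = 0.90 × 5.67×10⁻⁸ × 2.527 × 1.874×10¹⁰.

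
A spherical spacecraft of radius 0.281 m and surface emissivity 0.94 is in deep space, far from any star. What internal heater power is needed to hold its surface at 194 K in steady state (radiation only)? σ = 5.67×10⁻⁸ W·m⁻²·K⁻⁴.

P ≈ 74.9 W

P = εσ·4πr²·T⁴.
4πr² = 0.9923 m²; T⁴ = 1.416×10⁹ K⁴.
P = 0.94·5.67×10⁻⁸·0.9923·1.416×10⁹.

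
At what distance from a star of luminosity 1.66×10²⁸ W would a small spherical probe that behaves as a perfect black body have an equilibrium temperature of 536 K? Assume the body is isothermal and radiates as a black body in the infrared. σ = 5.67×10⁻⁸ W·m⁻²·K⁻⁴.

For an isothermal black-emitting sphere, (1−a)S·πr² = σ·4πr²·T⁴ ⇒ S = 4σT⁴/(1−a).
S = 4·5.67×10⁻⁸·(536)⁴/1.00 = 18720 W/m².
Flux falls as S = L/(4πd²), so d = √(L/(4πS)) = √(1.66×10²⁸/(4π·18720)).

d ≈ 2.66×10¹¹ m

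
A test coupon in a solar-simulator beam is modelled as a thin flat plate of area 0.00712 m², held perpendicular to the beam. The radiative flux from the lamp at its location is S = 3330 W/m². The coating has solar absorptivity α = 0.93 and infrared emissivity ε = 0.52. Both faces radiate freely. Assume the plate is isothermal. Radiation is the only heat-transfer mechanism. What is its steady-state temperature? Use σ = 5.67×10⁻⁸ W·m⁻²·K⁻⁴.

T ≈ 479 K

At equilibrium, absorbed power = emitted power.
Absorbing cross-section = A = 0.007120 m²; emitting surface = 2A = 0.01424 m² (ratio 2).
αS·A_cross = εσ·A_surf·T⁴  ⇒  T⁴ = αS/(ε·2σ).
T⁴ = 0.930·3330/(0.52·2·5.67×10⁻⁸) = 5.252×10¹⁰ K⁴.
T = (5.252×10¹⁰)^(1/4).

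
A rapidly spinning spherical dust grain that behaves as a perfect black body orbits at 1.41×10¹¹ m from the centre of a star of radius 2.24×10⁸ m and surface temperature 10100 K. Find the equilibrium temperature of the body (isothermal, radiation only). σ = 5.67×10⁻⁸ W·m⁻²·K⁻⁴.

The star's surface emits σT_*⁴; at distance d the flux is S = σT_*⁴(R_*/d)².
S = 5.67×10⁻⁸·(10100)⁴·(2.24×10⁸/1.41×10¹¹)² = 1489 W/m².
For an isothermal sphere T⁴ = (1−a)S/(4σ) = 6.566×10⁹ K⁴.

T ≈ 285 K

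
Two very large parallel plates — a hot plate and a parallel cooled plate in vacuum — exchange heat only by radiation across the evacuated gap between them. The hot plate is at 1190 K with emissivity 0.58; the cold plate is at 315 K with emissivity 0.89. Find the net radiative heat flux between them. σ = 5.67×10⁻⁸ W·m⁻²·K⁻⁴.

q ≈ 61200 W/m²

For two infinite grey parallel plates, q = σ(T₁⁴ − T₂⁴)/(1/ε₁ + 1/ε₂ − 1).
T₁⁴ − T₂⁴ = 2.005×10¹² − 9.846×10⁹ = 1.995×10¹² K⁴.
1/ε₁ + 1/ε₂ − 1 = 1.724 + 1.124 − 1 = 1.848.
q = 5.67×10⁻⁸ × 1.995×10¹² / 1.848.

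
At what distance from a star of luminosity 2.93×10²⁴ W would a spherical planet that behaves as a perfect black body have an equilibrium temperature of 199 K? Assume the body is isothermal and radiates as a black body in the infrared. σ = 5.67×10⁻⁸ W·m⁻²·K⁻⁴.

For an isothermal black-emitting sphere, (1−a)S·πr² = σ·4πr²·T⁴ ⇒ S = 4σT⁴/(1−a).
S = 4·5.67×10⁻⁸·(199)⁴/1.00 = 355.7 W/m².
Flux falls as S = L/(4πd²), so d = √(L/(4πS)) = √(2.93×10²⁴/(4π·355.7)).

d ≈ 2.56×10¹⁰ m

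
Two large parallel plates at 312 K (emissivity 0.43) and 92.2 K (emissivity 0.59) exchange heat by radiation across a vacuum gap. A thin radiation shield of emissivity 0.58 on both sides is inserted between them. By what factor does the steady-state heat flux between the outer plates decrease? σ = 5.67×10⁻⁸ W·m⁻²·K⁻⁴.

factor ≈ 1.81

Without shield: q₀ = σΔ(T⁴)/(1/ε₁+1/ε₂−1) with denominator 3.020.
With shield the two gaps are in series; the resistances add: (1/ε₁+1/ε_s−1)+(1/ε_s+1/ε₂−1) = 3.050+2.419 = 5.469.
Heat-flux ratio q₀/q = 5.469/3.020.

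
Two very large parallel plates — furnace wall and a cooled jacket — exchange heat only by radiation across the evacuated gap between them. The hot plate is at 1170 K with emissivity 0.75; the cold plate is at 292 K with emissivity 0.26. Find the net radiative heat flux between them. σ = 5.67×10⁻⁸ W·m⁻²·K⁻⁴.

q ≈ 25300 W/m²

For two infinite grey parallel plates, q = σ(T₁⁴ − T₂⁴)/(1/ε₁ + 1/ε₂ − 1).
T₁⁴ − T₂⁴ = 1.874×10¹² − 7.270×10⁹ = 1.867×10¹² K⁴.
1/ε₁ + 1/ε₂ − 1 = 1.333 + 3.846 − 1 = 4.179.
q = 5.67×10⁻⁸ × 1.867×10¹² / 4.179.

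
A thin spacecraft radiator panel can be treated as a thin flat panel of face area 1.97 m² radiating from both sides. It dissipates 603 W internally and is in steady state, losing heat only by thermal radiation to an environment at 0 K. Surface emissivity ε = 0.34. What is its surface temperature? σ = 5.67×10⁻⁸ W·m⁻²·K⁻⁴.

T ≈ 298 K

Steady state: internal power = radiated power, P = εσA T⁴.
Radiating area A = 2·1.97 = 3.940 m².
T⁴ = P/(εσA) = 603/(0.34·5.67×10⁻⁸·3.940) = 7.939×10⁹ K⁴.
T = (7.939×10⁹)^(1/4).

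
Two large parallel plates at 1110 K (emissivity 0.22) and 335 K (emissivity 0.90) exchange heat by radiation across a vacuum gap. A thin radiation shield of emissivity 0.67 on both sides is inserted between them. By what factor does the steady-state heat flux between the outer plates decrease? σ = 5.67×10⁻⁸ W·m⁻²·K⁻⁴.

factor ≈ 1.43

Without shield: q₀ = σΔ(T⁴)/(1/ε₁+1/ε₂−1) with denominator 4.657.
With shield the two gaps are in series; the resistances add: (1/ε₁+1/ε_s−1)+(1/ε_s+1/ε₂−1) = 5.038+1.604 = 6.642.
Heat-flux ratio q₀/q = 6.642/4.657.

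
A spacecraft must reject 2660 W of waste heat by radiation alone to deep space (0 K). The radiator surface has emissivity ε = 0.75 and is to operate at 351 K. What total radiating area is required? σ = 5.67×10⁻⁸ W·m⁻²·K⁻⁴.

A ≈ 4.12 m²

P = εσA T⁴ ⇒ A = P/(εσT⁴).
T⁴ = 1.518×10¹⁰ K⁴.
A = 2660/(0.75 × 5.67×10⁻⁸ × 1.518×10¹⁰).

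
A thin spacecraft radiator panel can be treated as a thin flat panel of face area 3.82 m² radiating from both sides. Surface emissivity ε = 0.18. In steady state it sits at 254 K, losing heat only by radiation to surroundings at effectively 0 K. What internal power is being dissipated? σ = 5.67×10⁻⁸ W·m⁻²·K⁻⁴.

Steady state: P = εσA T⁴.
A = 2·3.82 = 7.640 m²; T⁴ = (254)⁴ = 4.162×10⁹ K⁴.
P = 0.18 × 5.67×10⁻⁸ × 7.640 × 4.162×10⁹.

P ≈ 325 W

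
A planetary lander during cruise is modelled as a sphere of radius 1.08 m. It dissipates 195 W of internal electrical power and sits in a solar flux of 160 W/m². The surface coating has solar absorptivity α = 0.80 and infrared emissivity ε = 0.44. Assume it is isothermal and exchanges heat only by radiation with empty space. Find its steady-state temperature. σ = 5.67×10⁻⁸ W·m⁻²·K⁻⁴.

At steady state, absorbed solar power + internal power = radiated power.
Absorbed: α·S·A_cross = 0.80·160·3.664 = 469.0 W (cross-section πr²).
Total input = 469.0 + 195 = 664.0 W.
Radiated: εσ·A_surf·T⁴ with A_surf = 4πr² = 14.66 m².
T⁴ = 664.0/(0.44·5.67×10⁻⁸·14.66) = 1.816×10⁹ K⁴.

T ≈ 206 K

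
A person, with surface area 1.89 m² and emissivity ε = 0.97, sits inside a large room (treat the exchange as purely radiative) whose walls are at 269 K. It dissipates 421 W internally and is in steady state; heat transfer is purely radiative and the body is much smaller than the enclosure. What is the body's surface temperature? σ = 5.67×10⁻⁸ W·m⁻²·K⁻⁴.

For a small grey body in a large enclosure, net radiated power = εσA(T⁴ − T_w⁴).
Steady state: P = εσA(T⁴ − T_w⁴) with A = 1.89 m².
T⁴ = P/(εσA) + T_w⁴ = 421/(0.97·5.67×10⁻⁸·1.890) + (269)⁴
    = 4.050×10⁹ + 5.236×10⁹ = 9.286×10⁹ K⁴.

T ≈ 310 K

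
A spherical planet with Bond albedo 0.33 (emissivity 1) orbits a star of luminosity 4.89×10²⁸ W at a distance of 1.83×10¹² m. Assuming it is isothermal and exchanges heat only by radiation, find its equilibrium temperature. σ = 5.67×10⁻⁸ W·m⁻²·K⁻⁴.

T ≈ 242 K

First find the stellar flux at distance d: S = L/(4πd²) = 4.89×10²⁸/(4π·(1.83×10¹²)²) = 1162 W/m².
For an isothermal sphere, absorbed (1−a)S·πr² = emitted σ·4πr²·T⁴, so T⁴ = (1−a)S/(4σ).
T⁴ = 0.670·1162/(4·5.67×10⁻⁸) = 3.433×10⁹ K⁴.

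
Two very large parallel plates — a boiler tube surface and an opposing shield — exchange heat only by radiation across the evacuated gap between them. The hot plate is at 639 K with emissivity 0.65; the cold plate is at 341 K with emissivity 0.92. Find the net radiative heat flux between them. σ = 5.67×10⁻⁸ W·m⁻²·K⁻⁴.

q ≈ 5340 W/m²

For two infinite grey parallel plates, q = σ(T₁⁴ − T₂⁴)/(1/ε₁ + 1/ε₂ − 1).
T₁⁴ − T₂⁴ = 1.667×10¹¹ − 1.352×10¹⁰ = 1.532×10¹¹ K⁴.
1/ε₁ + 1/ε₂ − 1 = 1.538 + 1.087 − 1 = 1.625.
q = 5.67×10⁻⁸ × 1.532×10¹¹ / 1.625.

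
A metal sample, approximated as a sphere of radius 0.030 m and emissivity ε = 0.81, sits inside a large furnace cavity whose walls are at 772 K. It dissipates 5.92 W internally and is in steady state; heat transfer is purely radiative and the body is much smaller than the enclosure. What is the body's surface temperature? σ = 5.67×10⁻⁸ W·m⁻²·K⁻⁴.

For a small grey body in a large enclosure, net radiated power = εσA(T⁴ − T_w⁴).
Steady state: P = εσA(T⁴ − T_w⁴) with A = 4πr² = 0.01131 m².
T⁴ = P/(εσA) + T_w⁴ = 5.92/(0.81·5.67×10⁻⁸·0.01131) + (772)⁴
    = 1.140×10¹⁰ + 3.552×10¹¹ = 3.666×10¹¹ K⁴.

T ≈ 778 K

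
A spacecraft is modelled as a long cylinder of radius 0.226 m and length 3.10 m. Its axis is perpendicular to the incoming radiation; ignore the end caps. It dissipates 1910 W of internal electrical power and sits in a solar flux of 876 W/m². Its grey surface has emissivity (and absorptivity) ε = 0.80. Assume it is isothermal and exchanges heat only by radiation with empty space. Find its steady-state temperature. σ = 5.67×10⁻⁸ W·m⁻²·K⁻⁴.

T ≈ 347 K

At steady state, absorbed solar power + internal power = radiated power.
Absorbed: α·S·A_cross = 0.80·876·1.401 = 982.0 W (cross-section 2rL).
Total input = 982.0 + 1910 = 2892 W.
Radiated: εσ·A_surf·T⁴ with A_surf = 2πrL = 4.402 m².
T⁴ = 2892/(0.80·5.67×10⁻⁸·4.402) = 1.448×10¹⁰ K⁴.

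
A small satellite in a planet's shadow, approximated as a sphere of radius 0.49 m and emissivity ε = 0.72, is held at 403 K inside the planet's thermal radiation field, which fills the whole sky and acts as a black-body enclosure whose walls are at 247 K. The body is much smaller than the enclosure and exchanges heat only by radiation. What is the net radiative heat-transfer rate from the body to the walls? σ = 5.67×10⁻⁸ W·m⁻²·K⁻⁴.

For a small grey body in a large enclosure: P_net = εσA(T_body⁴ − T_wall⁴).
A = 4πr² = 3.017 m²; T_body⁴ − T_wall⁴ = 2.638×10¹⁰ − 3.722×10⁹ = 2.265×10¹⁰ K⁴.
|P_net| = 0.72·5.67×10⁻⁸·3.017·2.265×10¹⁰.

P_net ≈ 2790 W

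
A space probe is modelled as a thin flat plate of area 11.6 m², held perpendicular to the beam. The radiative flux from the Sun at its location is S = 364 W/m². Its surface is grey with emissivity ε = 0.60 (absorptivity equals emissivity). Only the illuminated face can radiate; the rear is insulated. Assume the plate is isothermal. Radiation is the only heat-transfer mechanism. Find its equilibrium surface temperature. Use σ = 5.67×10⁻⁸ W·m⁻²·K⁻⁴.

At equilibrium, absorbed power = emitted power.
Absorbing cross-section = A = 11.60 m²; emitting surface = A = 11.60 m² (ratio 1).
εS·A_cross = εσ·A_surf·T⁴  ⇒  T⁴ = S/(1σ)   (ε cancels).
T⁴ = 364/(1·5.67×10⁻⁸) = 6.420×10⁹ K⁴.
T = (6.420×10⁹)^(1/4).

T ≈ 283 K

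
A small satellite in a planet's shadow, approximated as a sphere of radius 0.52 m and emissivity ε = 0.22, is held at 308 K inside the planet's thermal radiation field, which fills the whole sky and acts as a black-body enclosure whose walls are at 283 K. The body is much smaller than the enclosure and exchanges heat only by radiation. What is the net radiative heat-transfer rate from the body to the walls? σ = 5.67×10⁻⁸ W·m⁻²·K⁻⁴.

P_net ≈ 110 W

For a small grey body in a large enclosure: P_net = εσA(T_body⁴ − T_wall⁴).
A = 4πr² = 3.398 m²; T_body⁴ − T_wall⁴ = 8.999×10⁹ − 6.414×10⁹ = 2.585×10⁹ K⁴.
|P_net| = 0.22·5.67×10⁻⁸·3.398·2.585×10⁹.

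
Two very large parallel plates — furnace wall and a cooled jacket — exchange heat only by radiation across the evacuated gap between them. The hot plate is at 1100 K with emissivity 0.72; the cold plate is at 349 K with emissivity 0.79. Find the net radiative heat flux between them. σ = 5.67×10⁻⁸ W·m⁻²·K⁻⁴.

For two infinite grey parallel plates, q = σ(T₁⁴ − T₂⁴)/(1/ε₁ + 1/ε₂ − 1).
T₁⁴ − T₂⁴ = 1.464×10¹² − 1.484×10¹⁰ = 1.449×10¹² K⁴.
1/ε₁ + 1/ε₂ − 1 = 1.389 + 1.266 − 1 = 1.655.
q = 5.67×10⁻⁸ × 1.449×10¹² / 1.655.

q ≈ 49700 W/m²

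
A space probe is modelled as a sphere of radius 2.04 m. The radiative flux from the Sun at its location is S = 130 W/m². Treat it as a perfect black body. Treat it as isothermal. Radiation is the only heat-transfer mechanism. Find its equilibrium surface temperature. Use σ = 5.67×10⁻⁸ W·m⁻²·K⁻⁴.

At equilibrium, absorbed power = emitted power.
Absorbing cross-section = πr² = 13.07 m²; emitting surface = 4πr² = 52.30 m² (ratio 4).
S·A_cross = εσ·A_surf·T⁴  ⇒  T⁴ = S/(4σ).
T⁴ = 1.00·130/(4·5.67×10⁻⁸) = 5.732×10⁸ K⁴.
T = (5.732×10⁸)^(1/4).

T ≈ 155 K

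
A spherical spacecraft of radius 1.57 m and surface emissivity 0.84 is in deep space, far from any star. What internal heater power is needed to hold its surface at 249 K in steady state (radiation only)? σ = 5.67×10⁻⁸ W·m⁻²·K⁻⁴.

P ≈ 5670 W

P = εσ·4πr²·T⁴.
4πr² = 30.97 m²; T⁴ = 3.844×10⁹ K⁴.
P = 0.84·5.67×10⁻⁸·30.97·3.844×10⁹.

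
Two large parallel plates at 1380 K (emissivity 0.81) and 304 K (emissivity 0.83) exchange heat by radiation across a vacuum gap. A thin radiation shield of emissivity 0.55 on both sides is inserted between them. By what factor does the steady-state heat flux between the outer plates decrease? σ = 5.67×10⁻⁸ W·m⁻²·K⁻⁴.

factor ≈ 2.83

Without shield: q₀ = σΔ(T⁴)/(1/ε₁+1/ε₂−1) with denominator 1.439.
With shield the two gaps are in series; the resistances add: (1/ε₁+1/ε_s−1)+(1/ε_s+1/ε₂−1) = 2.053+2.023 = 4.076.
Heat-flux ratio q₀/q = 4.076/1.439.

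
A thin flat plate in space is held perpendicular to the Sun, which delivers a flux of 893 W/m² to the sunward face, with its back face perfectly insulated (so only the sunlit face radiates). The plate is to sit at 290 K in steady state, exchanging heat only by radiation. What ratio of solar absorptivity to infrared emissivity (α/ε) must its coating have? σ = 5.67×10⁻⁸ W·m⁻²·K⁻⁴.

α/ε ≈ 0.449

Balance: αS·A = εσ·1A·T⁴ ⇒ α/ε = σT⁴/S.
α/ε = 5.67×10⁻⁸·(290)⁴/893 = 5.67×10⁻⁸·7.073×10⁹/893.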